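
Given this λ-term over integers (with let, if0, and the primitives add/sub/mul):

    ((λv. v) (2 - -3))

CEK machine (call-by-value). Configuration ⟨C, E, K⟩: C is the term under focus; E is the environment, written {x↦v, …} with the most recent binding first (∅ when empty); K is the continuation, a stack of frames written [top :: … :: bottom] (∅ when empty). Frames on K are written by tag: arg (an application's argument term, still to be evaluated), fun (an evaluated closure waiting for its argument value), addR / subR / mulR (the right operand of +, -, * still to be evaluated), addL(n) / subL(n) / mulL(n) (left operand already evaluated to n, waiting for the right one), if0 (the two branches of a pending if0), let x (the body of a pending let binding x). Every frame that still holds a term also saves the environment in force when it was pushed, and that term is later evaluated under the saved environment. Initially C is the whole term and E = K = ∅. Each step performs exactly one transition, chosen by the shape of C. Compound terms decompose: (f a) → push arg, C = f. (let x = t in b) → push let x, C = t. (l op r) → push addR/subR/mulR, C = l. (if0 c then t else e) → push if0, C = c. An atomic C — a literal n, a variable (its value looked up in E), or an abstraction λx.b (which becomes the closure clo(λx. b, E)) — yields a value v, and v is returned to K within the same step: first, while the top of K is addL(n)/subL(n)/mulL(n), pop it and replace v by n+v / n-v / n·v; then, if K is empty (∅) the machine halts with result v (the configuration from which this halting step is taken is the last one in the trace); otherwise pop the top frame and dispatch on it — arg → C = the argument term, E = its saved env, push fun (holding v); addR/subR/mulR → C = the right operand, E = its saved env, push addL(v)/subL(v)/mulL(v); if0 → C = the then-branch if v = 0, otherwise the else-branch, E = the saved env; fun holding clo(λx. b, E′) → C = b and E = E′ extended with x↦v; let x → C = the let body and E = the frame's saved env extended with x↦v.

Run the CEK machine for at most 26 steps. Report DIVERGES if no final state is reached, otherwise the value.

Answer: 5

Execution trace:
step 0: ⟨C=((λv. v) (2 - -3)); E=∅; K=∅⟩
step 1: ⟨C=(λv. v); E=∅; K=[arg]⟩
step 2: ⟨C=(2 - -3); E=∅; K=[fun]⟩
step 3: ⟨C=2; E=∅; K=[subR :: fun]⟩
step 4: ⟨C=-3; E=∅; K=[subL(2) :: fun]⟩
step 5: ⟨C=v; E={v↦5}; K=∅⟩
→ final value 5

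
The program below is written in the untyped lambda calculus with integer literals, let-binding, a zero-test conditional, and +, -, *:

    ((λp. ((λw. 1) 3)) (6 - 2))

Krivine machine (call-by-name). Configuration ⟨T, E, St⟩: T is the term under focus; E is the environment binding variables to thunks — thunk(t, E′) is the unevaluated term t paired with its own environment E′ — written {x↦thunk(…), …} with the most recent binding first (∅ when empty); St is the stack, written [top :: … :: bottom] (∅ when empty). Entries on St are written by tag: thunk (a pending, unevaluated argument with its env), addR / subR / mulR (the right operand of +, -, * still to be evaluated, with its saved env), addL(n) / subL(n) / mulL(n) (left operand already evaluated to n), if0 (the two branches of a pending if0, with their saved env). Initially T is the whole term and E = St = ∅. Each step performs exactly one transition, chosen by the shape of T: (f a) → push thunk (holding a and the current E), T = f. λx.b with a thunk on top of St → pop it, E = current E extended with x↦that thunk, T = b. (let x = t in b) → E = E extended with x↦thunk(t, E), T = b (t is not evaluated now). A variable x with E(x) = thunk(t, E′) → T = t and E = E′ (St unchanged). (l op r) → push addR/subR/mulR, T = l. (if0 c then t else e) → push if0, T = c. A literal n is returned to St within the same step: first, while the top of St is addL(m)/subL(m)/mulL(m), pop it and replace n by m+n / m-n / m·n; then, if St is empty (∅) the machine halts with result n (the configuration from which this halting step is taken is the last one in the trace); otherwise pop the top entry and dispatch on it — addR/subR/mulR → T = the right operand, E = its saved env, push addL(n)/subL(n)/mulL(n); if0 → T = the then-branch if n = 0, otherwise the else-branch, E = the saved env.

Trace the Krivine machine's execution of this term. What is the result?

Answer: 1

Derivation:
[0] [T=((λp. ((λw. 1) 3)) (6 - 2)) | E=∅ | St=∅]
[1] [T=(λp. ((λw. 1) 3)) | E=∅ | St=[thunk]]
[2] [T=((λw. 1) 3) | E={p↦thunk((6 - 2), ∅)} | St=∅]
[3] [T=(λw. 1) | E={p↦thunk((6 - 2), ∅)} | St=[thunk]]
[4] [T=1 | E={w↦thunk(3, {p↦thunk((6 - 2), ∅)}), p↦thunk((6 - 2), ∅)} | St=∅]
→ final value 1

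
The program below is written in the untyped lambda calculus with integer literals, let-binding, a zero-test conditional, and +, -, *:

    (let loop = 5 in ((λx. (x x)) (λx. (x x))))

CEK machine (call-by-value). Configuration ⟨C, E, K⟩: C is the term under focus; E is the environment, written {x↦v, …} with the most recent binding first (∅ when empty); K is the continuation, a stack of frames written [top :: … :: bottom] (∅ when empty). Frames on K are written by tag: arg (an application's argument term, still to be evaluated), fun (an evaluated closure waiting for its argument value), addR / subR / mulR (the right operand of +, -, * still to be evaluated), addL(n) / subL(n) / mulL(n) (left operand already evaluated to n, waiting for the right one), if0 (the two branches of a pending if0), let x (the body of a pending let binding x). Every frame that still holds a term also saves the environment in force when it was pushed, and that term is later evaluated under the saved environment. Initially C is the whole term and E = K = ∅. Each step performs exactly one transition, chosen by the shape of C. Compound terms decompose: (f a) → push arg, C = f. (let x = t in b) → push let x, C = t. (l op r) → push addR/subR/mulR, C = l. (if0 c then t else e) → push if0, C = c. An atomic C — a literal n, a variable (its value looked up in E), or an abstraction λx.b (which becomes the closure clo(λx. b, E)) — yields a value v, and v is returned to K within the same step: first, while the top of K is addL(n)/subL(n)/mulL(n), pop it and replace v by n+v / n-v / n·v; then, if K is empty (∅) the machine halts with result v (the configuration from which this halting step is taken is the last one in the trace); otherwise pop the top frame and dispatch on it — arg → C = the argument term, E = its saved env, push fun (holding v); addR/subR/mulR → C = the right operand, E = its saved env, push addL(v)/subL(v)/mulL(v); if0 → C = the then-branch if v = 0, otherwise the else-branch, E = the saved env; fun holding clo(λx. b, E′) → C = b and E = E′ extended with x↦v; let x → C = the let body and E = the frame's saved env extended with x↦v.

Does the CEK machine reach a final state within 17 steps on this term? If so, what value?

Answer: DIVERGES (no final state within 17 steps)

Derivation:
0. ⟨C=(let loop = 5 in ((λx. (x x)) (λx. (x x)))); E=∅; K=∅⟩
1. ⟨C=5; E=∅; K=[let loop]⟩
2. ⟨C=((λx. (x x)) (λx. (x x))); E={loop↦5}; K=∅⟩
3. ⟨C=(λx. (x x)); E={loop↦5}; K=[arg]⟩
4. ⟨C=(λx. (x x)); E={loop↦5}; K=[fun]⟩
5. ⟨C=(x x); E={x↦clo(λx. (x x), {loop↦5}), loop↦5}; K=∅⟩
6. ⟨C=x; E={x↦clo(λx. (x x), {loop↦5}), loop↦5}; K=[arg]⟩
7. ⟨C=x; E={x↦clo(λx. (x x), {loop↦5}), loop↦5}; K=[fun]⟩
… configuration repeats with period 3 (steps 5–7 recur indefinitely) …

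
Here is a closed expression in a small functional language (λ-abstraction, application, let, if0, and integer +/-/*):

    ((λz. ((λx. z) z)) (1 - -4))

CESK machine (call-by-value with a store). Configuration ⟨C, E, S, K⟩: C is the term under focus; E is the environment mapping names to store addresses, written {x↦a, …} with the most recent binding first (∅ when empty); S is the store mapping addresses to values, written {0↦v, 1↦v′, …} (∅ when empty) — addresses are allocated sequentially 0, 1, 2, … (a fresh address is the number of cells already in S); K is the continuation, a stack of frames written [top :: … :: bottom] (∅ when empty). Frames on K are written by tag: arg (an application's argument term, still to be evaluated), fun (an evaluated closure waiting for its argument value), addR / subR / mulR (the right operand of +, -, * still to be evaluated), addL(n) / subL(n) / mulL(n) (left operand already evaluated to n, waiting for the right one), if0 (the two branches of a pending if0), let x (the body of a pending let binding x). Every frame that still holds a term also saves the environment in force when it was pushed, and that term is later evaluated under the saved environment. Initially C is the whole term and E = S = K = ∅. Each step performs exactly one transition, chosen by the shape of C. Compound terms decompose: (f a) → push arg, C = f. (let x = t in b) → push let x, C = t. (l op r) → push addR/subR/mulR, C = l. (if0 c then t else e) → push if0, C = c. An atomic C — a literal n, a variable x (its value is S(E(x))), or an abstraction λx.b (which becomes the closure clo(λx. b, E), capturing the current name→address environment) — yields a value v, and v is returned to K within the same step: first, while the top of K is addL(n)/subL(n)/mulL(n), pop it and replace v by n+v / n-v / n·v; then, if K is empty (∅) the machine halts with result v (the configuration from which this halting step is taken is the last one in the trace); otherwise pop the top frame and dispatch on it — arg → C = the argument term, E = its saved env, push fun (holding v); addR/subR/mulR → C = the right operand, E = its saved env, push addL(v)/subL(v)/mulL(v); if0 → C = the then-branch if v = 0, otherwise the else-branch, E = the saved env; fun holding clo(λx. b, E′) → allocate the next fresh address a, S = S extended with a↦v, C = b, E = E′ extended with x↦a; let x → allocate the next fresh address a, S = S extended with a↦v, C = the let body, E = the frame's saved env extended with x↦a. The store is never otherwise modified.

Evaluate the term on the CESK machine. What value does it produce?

Answer: 5

Execution trace:
0. <C=((λz. ((λx. z) z)) (1 - -4)), E=∅, S=∅, K=∅>
1. <C=(λz. ((λx. z) z)), E=∅, S=∅, K=[arg]>
2. <C=(1 - -4), E=∅, S=∅, K=[fun]>
3. <C=1, E=∅, S=∅, K=[subR :: fun]>
4. <C=-4, E=∅, S=∅, K=[subL(1) :: fun]>
5. <C=((λx. z) z), E={z↦0}, S={0↦5}, K=∅>
6. <C=(λx. z), E={z↦0}, S={0↦5}, K=[arg]>
7. <C=z, E={z↦0}, S={0↦5}, K=[fun]>
8. <C=z, E={x↦1, z↦0}, S={0↦5, 1↦5}, K=∅>
→ final value 5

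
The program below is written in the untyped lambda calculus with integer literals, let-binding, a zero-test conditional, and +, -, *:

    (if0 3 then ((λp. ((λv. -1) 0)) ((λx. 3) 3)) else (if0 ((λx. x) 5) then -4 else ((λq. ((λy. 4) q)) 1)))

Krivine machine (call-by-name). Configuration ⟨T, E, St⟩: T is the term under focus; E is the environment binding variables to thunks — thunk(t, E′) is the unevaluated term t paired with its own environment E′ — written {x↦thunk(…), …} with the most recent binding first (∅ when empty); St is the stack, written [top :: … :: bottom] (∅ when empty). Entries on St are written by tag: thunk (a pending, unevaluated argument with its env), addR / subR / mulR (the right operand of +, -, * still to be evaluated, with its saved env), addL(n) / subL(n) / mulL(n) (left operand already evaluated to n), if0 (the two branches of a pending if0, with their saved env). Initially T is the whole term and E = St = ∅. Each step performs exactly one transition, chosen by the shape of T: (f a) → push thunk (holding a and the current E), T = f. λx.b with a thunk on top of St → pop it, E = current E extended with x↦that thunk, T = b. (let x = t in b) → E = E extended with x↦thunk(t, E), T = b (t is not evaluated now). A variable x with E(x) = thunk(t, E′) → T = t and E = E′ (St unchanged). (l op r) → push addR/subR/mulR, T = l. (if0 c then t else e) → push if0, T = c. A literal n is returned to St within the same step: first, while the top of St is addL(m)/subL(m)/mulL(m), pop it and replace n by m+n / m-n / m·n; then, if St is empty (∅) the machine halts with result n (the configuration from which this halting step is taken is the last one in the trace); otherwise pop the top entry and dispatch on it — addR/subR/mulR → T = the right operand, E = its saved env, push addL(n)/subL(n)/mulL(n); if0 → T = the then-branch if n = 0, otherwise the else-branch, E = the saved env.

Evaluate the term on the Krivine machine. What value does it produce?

Answer: 4

Execution trace:
t=0: [T=(if0 3 then ((λp. ((λv. -1) 0)) ((λx. 3) 3)) else (if0 ((λx. x) 5) then -4 else ((λq. ((λy. 4) q)) 1))) | E=∅ | St=∅]
t=1: [T=3 | E=∅ | St=[if0]]
t=2: [T=(if0 ((λx. x) 5) then -4 else ((λq. ((λy. 4) q)) 1)) | E=∅ | St=∅]
t=3: [T=((λx. x) 5) | E=∅ | St=[if0]]
t=4: [T=(λx. x) | E=∅ | St=[thunk :: if0]]
t=5: [T=x | E={x↦thunk(5, ∅)} | St=[if0]]
t=6: [T=5 | E=∅ | St=[if0]]
t=7: [T=((λq. ((λy. 4) q)) 1) | E=∅ | St=∅]
t=8: [T=(λq. ((λy. 4) q)) | E=∅ | St=[thunk]]
t=9: [T=((λy. 4) q) | E={q↦thunk(1, ∅)} | St=∅]
t=10: [T=(λy. 4) | E={q↦thunk(1, ∅)} | St=[thunk]]
t=11: [T=4 | E={y↦thunk(q, {q↦thunk(1, ∅)}), q↦thunk(1, ∅)} | St=∅]
→ final value 4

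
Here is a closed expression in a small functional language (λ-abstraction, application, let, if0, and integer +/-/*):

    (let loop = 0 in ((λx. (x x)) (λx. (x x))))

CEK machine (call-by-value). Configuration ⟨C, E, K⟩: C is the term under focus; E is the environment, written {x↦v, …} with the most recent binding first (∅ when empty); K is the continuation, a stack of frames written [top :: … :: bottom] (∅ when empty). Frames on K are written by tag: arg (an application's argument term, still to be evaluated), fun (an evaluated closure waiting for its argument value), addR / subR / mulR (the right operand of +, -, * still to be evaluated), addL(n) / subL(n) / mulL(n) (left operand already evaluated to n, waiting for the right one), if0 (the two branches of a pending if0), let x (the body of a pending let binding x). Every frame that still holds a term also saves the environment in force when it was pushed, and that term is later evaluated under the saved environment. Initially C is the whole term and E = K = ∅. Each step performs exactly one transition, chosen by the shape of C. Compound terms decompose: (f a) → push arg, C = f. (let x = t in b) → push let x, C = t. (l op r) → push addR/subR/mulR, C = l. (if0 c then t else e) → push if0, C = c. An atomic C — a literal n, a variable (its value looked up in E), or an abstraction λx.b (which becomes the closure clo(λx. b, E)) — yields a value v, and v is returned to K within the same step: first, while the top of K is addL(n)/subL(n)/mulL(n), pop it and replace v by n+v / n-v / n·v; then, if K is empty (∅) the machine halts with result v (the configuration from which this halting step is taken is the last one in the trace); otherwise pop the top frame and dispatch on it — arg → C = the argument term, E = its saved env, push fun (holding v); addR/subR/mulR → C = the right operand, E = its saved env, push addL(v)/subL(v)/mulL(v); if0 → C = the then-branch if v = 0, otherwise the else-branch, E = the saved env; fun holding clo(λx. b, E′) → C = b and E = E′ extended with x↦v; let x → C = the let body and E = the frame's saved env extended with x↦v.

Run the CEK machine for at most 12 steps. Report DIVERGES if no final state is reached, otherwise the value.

Answer: DIVERGES (no final state within 12 steps)

Derivation:
0. ⟨C=(let loop = 0 in ((λx. (x x)) (λx. (x x)))); E=∅; K=∅⟩
1. ⟨C=0; E=∅; K=[let loop]⟩
2. ⟨C=((λx. (x x)) (λx. (x x))); E={loop↦0}; K=∅⟩
3. ⟨C=(λx. (x x)); E={loop↦0}; K=[arg]⟩
4. ⟨C=(λx. (x x)); E={loop↦0}; K=[fun]⟩
5. ⟨C=(x x); E={x↦clo(λx. (x x), {loop↦0}), loop↦0}; K=∅⟩
6. ⟨C=x; E={x↦clo(λx. (x x), {loop↦0}), loop↦0}; K=[arg]⟩
7. ⟨C=x; E={x↦clo(λx. (x x), {loop↦0}), loop↦0}; K=[fun]⟩
… configuration repeats with period 3 (steps 5–7 recur indefinitely) …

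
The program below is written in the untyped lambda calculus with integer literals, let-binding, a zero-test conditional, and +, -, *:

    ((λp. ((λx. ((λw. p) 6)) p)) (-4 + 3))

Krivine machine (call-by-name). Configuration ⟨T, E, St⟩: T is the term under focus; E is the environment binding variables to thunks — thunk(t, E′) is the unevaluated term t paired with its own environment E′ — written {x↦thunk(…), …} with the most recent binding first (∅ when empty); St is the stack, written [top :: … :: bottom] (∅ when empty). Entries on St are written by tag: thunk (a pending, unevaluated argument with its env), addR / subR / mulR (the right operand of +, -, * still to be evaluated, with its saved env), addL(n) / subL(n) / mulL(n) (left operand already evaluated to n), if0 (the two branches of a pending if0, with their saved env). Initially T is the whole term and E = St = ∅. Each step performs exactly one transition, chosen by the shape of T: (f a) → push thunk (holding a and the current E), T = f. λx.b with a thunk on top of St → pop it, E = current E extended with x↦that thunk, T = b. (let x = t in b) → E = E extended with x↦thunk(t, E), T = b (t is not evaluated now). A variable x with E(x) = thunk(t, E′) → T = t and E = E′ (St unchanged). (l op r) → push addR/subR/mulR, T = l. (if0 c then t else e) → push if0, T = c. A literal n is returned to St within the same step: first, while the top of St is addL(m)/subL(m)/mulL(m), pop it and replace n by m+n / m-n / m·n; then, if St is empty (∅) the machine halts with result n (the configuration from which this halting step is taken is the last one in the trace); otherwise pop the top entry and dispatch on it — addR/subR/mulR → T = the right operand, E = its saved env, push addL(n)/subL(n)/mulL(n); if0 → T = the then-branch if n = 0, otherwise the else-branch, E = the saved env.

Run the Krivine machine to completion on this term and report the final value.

Answer: -1

Derivation:
[0] <T=((λp. ((λx. ((λw. p) 6)) p)) (-4 + 3)), E=∅, St=∅>
[1] <T=(λp. ((λx. ((λw. p) 6)) p)), E=∅, St=[thunk]>
[2] <T=((λx. ((λw. p) 6)) p), E={p↦thunk((-4 + 3), ∅)}, St=∅>
[3] <T=(λx. ((λw. p) 6)), E={p↦thunk((-4 + 3), ∅)}, St=[thunk]>
[4] <T=((λw. p) 6), E={x↦thunk(p, {p↦thunk((-4 + 3), ∅)}), p↦thunk((-4 + 3), ∅)}, St=∅>
[5] <T=(λw. p), E={x↦thunk(p, {p↦thunk((-4 + 3), ∅)}), p↦thunk((-4 + 3), ∅)}, St=[thunk]>
[6] <T=p, E={w↦thunk(6, {x↦thunk(p, {p↦thunk((-4 + 3), ∅)}), p↦thunk((-4 + 3), ∅)}), x↦thunk(p, {p↦thunk((-4 + 3), ∅)}), p↦thunk((-4 + 3), ∅)}, St=∅>
[7] <T=(-4 + 3), E=∅, St=∅>
[8] <T=-4, E=∅, St=[addR]>
[9] <T=3, E=∅, St=[addL(-4)]>
→ final value -1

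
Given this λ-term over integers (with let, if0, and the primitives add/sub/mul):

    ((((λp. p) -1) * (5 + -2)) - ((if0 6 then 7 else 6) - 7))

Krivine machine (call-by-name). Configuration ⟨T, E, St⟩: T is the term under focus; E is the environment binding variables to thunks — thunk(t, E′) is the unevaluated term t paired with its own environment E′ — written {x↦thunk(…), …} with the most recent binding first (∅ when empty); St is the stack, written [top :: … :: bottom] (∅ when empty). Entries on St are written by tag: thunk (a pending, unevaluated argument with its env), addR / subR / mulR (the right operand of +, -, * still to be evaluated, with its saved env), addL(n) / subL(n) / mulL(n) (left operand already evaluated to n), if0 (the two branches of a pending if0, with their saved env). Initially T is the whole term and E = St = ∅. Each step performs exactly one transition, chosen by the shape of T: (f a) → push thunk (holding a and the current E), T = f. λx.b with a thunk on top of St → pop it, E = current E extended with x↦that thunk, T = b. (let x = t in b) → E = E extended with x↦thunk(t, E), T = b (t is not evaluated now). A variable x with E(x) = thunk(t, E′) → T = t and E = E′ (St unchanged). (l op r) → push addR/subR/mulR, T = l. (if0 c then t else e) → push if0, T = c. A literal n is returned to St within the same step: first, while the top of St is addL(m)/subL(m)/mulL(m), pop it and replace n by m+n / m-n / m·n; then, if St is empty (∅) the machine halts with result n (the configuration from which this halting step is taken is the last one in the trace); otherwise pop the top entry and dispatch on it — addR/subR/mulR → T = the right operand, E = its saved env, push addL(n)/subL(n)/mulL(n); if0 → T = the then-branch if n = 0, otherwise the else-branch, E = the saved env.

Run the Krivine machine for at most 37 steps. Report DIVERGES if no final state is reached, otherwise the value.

Answer: -2

Execution trace:
0. <T=((((λp. p) -1) * (5 + -2)) - ((if0 6 then 7 else 6) - 7)), E=∅, St=∅>
1. <T=(((λp. p) -1) * (5 + -2)), E=∅, St=[subR]>
2. <T=((λp. p) -1), E=∅, St=[mulR :: subR]>
3. <T=(λp. p), E=∅, St=[thunk :: mulR :: subR]>
4. <T=p, E={p↦thunk(-1, ∅)}, St=[mulR :: subR]>
5. <T=-1, E=∅, St=[mulR :: subR]>
6. <T=(5 + -2), E=∅, St=[mulL(-1) :: subR]>
7. <T=5, E=∅, St=[addR :: mulL(-1) :: subR]>
8. <T=-2, E=∅, St=[addL(5) :: mulL(-1) :: subR]>
9. <T=((if0 6 then 7 else 6) - 7), E=∅, St=[subL(-3)]>
10. <T=(if0 6 then 7 else 6), E=∅, St=[subR :: subL(-3)]>
11. <T=6, E=∅, St=[if0 :: subR :: subL(-3)]>
12. <T=6, E=∅, St=[subR :: subL(-3)]>
13. <T=7, E=∅, St=[subL(6) :: subL(-3)]>
→ final value -2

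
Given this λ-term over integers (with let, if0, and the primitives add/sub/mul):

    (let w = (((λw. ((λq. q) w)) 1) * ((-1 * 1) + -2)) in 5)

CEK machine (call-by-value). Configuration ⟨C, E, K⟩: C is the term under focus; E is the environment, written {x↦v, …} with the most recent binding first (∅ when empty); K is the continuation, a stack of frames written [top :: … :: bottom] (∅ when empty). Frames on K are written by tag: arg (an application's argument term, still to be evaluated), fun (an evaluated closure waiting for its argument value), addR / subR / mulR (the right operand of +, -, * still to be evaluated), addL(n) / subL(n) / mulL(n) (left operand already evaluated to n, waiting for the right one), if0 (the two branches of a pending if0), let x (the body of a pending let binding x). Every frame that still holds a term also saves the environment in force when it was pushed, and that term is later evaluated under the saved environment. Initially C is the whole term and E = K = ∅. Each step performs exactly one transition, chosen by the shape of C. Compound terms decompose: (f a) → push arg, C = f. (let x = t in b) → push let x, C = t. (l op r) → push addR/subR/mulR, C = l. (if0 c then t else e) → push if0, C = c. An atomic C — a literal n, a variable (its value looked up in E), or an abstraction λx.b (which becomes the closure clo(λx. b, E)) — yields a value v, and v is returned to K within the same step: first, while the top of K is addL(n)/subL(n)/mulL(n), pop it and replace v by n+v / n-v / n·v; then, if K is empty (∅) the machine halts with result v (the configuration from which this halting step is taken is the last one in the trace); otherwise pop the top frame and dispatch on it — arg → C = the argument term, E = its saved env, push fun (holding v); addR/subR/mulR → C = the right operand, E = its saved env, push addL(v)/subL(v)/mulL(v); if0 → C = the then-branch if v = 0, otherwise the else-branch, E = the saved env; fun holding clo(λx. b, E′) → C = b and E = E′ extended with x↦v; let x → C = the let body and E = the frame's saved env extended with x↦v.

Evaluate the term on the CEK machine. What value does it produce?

step 0: [C=(let w = (((λw. ((λq. q) w)) 1) * ((-1 * 1) + -2)) in 5) | E=∅ | K=∅]
step 1: [C=(((λw. ((λq. q) w)) 1) * ((-1 * 1) + -2)) | E=∅ | K=[let w]]
step 2: [C=((λw. ((λq. q) w)) 1) | E=∅ | K=[mulR :: let w]]
step 3: [C=(λw. ((λq. q) w)) | E=∅ | K=[arg :: mulR :: let w]]
step 4: [C=1 | E=∅ | K=[fun :: mulR :: let w]]
step 5: [C=((λq. q) w) | E={w↦1} | K=[mulR :: let w]]
step 6: [C=(λq. q) | E={w↦1} | K=[arg :: mulR :: let w]]
step 7: [C=w | E={w↦1} | K=[fun :: mulR :: let w]]
step 8: [C=q | E={q↦1, w↦1} | K=[mulR :: let w]]
step 9: [C=((-1 * 1) + -2) | E=∅ | K=[mulL(1) :: let w]]
step 10: [C=(-1 * 1) | E=∅ | K=[addR :: mulL(1) :: let w]]
step 11: [C=-1 | E=∅ | K=[mulR :: addR :: mulL(1) :: let w]]
step 12: [C=1 | E=∅ | K=[mulL(-1) :: addR :: mulL(1) :: let w]]
step 13: [C=-2 | E=∅ | K=[addL(-1) :: mulL(1) :: let w]]
step 14: [C=5 | E={w↦-3} | K=∅]
→ final value 5

Answer: 5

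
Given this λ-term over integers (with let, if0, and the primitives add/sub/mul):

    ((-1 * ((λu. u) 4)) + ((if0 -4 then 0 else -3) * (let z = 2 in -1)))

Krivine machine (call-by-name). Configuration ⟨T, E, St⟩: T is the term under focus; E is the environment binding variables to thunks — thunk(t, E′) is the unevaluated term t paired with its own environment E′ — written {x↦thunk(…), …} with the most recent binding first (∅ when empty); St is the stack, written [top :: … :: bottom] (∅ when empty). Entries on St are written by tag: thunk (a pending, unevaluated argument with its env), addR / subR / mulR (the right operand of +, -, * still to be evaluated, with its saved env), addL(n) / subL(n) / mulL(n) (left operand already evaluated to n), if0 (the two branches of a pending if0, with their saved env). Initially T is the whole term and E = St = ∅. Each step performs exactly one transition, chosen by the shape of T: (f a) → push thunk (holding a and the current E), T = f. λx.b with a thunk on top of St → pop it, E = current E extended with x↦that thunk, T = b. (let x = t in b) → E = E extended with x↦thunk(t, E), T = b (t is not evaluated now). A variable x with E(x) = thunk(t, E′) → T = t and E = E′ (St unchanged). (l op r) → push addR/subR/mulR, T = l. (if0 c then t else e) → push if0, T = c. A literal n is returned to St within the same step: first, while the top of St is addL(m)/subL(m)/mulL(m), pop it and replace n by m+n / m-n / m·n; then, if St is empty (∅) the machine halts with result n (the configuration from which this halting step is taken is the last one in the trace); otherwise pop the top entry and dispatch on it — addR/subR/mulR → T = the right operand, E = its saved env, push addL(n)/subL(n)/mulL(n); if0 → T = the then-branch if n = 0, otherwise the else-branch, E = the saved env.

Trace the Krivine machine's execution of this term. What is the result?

0. ⟨T=((-1 * ((λu. u) 4)) + ((if0 -4 then 0 else -3) * (let z = 2 in -1))); E=∅; St=∅⟩
1. ⟨T=(-1 * ((λu. u) 4)); E=∅; St=[addR]⟩
2. ⟨T=-1; E=∅; St=[mulR :: addR]⟩
3. ⟨T=((λu. u) 4); E=∅; St=[mulL(-1) :: addR]⟩
4. ⟨T=(λu. u); E=∅; St=[thunk :: mulL(-1) :: addR]⟩
5. ⟨T=u; E={u↦thunk(4, ∅)}; St=[mulL(-1) :: addR]⟩
6. ⟨T=4; E=∅; St=[mulL(-1) :: addR]⟩
7. ⟨T=((if0 -4 then 0 else -3) * (let z = 2 in -1)); E=∅; St=[addL(-4)]⟩
8. ⟨T=(if0 -4 then 0 else -3); E=∅; St=[mulR :: addL(-4)]⟩
9. ⟨T=-4; E=∅; St=[if0 :: mulR :: addL(-4)]⟩
10. ⟨T=-3; E=∅; St=[mulR :: addL(-4)]⟩
11. ⟨T=(let z = 2 in -1); E=∅; St=[mulL(-3) :: addL(-4)]⟩
12. ⟨T=-1; E={z↦thunk(2, ∅)}; St=[mulL(-3) :: addL(-4)]⟩
→ final value -1

Answer: -1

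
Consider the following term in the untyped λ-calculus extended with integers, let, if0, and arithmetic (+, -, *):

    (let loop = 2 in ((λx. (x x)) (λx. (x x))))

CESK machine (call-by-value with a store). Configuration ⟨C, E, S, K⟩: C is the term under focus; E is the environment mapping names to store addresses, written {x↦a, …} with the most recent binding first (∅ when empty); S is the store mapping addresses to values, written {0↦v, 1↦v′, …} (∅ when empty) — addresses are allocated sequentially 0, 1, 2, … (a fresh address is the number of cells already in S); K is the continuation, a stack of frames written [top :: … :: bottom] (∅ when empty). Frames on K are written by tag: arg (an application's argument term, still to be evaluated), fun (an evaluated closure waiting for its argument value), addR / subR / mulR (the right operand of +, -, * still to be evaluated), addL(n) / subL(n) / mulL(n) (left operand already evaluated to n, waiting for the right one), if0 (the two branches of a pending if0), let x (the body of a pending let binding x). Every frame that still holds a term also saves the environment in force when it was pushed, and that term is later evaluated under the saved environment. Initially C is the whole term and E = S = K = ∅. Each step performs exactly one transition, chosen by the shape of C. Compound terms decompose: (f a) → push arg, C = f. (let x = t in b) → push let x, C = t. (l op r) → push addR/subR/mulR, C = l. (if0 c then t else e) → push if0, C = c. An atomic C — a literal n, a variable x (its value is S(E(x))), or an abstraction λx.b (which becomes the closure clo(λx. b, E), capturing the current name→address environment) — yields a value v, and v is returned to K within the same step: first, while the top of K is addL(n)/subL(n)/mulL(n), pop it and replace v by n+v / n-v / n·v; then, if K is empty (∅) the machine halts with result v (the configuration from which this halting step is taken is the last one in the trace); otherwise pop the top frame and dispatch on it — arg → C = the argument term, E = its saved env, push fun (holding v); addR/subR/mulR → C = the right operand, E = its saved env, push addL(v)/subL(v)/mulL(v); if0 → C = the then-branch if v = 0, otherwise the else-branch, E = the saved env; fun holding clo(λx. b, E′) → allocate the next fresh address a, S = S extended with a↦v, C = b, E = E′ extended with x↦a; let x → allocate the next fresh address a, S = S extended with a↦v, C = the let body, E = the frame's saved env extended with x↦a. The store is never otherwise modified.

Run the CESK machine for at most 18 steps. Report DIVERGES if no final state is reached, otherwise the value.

Answer: DIVERGES (no final state within 18 steps)

Machine steps:
0. ⟨C=(let loop = 2 in ((λx. (x x)) (λx. (x x)))); E=∅; S=∅; K=∅⟩
1. ⟨C=2; E=∅; S=∅; K=[let loop]⟩
2. ⟨C=((λx. (x x)) (λx. (x x))); E={loop↦0}; S={0↦2}; K=∅⟩
3. ⟨C=(λx. (x x)); E={loop↦0}; S={0↦2}; K=[arg]⟩
4. ⟨C=(λx. (x x)); E={loop↦0}; S={0↦2}; K=[fun]⟩
5. ⟨C=(x x); E={x↦1, loop↦0}; S={0↦2, 1↦clo(λx. (x x), {loop↦0})}; K=∅⟩
6. ⟨C=x; E={x↦1, loop↦0}; S={0↦2, 1↦clo(λx. (x x), {loop↦0})}; K=[arg]⟩
7. ⟨C=x; E={x↦1, loop↦0}; S={0↦2, 1↦clo(λx. (x x), {loop↦0})}; K=[fun]⟩
8. ⟨C=(x x); E={x↦2, loop↦0}; S={0↦2, 1↦clo(λx. (x x), {loop↦0}), 2↦clo(λx. (x x), {loop↦0})}; K=∅⟩
9. ⟨C=x; E={x↦2, loop↦0}; S={0↦2, 1↦clo(λx. (x x), {loop↦0}), 2↦clo(λx. (x x), {loop↦0})}; K=[arg]⟩
10. ⟨C=x; E={x↦2, loop↦0}; S={0↦2, 1↦clo(λx. (x x), {loop↦0}), 2↦clo(λx. (x x), {loop↦0})}; K=[fun]⟩
11. ⟨C=(x x); E={x↦3, loop↦0}; S={0↦2, 1↦clo(λx. (x x), {loop↦0}), 2↦clo(λx. (x x), {loop↦0}), 3↦clo(λx. (x x), {loop↦0})}; K=∅⟩
12. ⟨C=x; E={x↦3, loop↦0}; S={0↦2, 1↦clo(λx. (x x), {loop↦0}), 2↦clo(λx. (x x), {loop↦0}), 3↦clo(λx. (x x), {loop↦0})}; K=[arg]⟩
13. ⟨C=x; E={x↦3, loop↦0}; S={0↦2, 1↦clo(λx. (x x), {loop↦0}), 2↦clo(λx. (x x), {loop↦0}), 3↦clo(λx. (x x), {loop↦0})}; K=[fun]⟩
14. ⟨C=(x x); E={x↦4, loop↦0}; S={0↦2, 1↦clo(λx. (x x), {loop↦0}), 2↦clo(λx. (x x), {loop↦0}), 3↦clo(λx. (x x), {loop↦0}), 4↦clo(λx. (x x), {loop↦0})}; K=∅⟩
15. ⟨C=x; E={x↦4, loop↦0}; S={0↦2, 1↦clo(λx. (x x), {loop↦0}), 2↦clo(λx. (x x), {loop↦0}), 3↦clo(λx. (x x), {loop↦0}), 4↦clo(λx. (x x), {loop↦0})}; K=[arg]⟩
16. ⟨C=x; E={x↦4, loop↦0}; S={0↦2, 1↦clo(λx. (x x), {loop↦0}), 2↦clo(λx. (x x), {loop↦0}), 3↦clo(λx. (x x), {loop↦0}), 4↦clo(λx. (x x), {loop↦0})}; K=[fun]⟩
17. ⟨C=(x x); E={x↦5, loop↦0}; S={0↦2, 1↦clo(λx. (x x), {loop↦0}), 2↦clo(λx. (x x), {loop↦0}), 3↦clo(λx. (x x), {loop↦0}), 4↦clo(λx. (x x), {loop↦0}), 5↦clo(λx. (x x), {loop↦0})}; K=∅⟩
18. ⟨C=x; E={x↦5, loop↦0}; S={0↦2, 1↦clo(λx. (x x), {loop↦0}), 2↦clo(λx. (x x), {loop↦0}), 3↦clo(λx. (x x), {loop↦0}), 4↦clo(λx. (x x), {loop↦0}), 5↦clo(λx. (x x), {loop↦0})}; K=[arg]⟩
→ 18 transitions taken and the configuration is still not final: no result within 18 steps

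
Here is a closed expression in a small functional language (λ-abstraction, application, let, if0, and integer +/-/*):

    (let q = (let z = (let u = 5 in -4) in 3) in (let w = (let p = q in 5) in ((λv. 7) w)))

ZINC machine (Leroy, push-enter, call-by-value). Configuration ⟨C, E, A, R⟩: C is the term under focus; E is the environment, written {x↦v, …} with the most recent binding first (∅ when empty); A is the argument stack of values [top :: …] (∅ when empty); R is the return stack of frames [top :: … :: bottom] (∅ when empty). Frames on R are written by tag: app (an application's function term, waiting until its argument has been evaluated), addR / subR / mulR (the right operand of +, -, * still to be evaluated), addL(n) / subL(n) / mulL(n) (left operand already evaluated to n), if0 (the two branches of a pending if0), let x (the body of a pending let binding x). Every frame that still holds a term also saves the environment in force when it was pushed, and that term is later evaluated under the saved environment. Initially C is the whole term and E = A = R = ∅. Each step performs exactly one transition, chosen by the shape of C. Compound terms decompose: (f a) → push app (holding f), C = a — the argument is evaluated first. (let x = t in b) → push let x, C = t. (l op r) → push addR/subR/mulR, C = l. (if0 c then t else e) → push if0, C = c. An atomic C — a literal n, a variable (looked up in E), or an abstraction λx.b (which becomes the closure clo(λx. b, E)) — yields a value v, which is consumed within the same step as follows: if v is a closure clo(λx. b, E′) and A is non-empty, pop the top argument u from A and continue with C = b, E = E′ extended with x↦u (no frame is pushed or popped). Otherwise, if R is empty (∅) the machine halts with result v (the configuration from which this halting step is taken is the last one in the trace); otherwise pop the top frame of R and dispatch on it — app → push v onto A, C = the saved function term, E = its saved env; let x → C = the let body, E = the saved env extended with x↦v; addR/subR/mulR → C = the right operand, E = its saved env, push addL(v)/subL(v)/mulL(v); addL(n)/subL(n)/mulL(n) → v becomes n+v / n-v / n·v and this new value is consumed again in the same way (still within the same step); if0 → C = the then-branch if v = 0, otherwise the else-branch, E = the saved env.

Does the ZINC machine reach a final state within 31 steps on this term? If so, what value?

t=0: ⟨C=(let q = (let z = (let u = 5 in -4) in 3) in (let w = (let p = q in 5) in ((λv. 7) w))); E=∅; A=∅; R=∅⟩
t=1: ⟨C=(let z = (let u = 5 in -4) in 3); E=∅; A=∅; R=[let q]⟩
t=2: ⟨C=(let u = 5 in -4); E=∅; A=∅; R=[let z :: let q]⟩
t=3: ⟨C=5; E=∅; A=∅; R=[let u :: let z :: let q]⟩
t=4: ⟨C=-4; E={u↦5}; A=∅; R=[let z :: let q]⟩
t=5: ⟨C=3; E={z↦-4}; A=∅; R=[let q]⟩
t=6: ⟨C=(let w = (let p = q in 5) in ((λv. 7) w)); E={q↦3}; A=∅; R=∅⟩
t=7: ⟨C=(let p = q in 5); E={q↦3}; A=∅; R=[let w]⟩
t=8: ⟨C=q; E={q↦3}; A=∅; R=[let p :: let w]⟩
t=9: ⟨C=5; E={p↦3, q↦3}; A=∅; R=[let w]⟩
t=10: ⟨C=((λv. 7) w); E={w↦5, q↦3}; A=∅; R=∅⟩
t=11: ⟨C=w; E={w↦5, q↦3}; A=∅; R=[app]⟩
t=12: ⟨C=(λv. 7); E={w↦5, q↦3}; A=[5]; R=∅⟩
t=13: ⟨C=7; E={v↦5, w↦5, q↦3}; A=∅; R=∅⟩
→ final value 7

Answer: 7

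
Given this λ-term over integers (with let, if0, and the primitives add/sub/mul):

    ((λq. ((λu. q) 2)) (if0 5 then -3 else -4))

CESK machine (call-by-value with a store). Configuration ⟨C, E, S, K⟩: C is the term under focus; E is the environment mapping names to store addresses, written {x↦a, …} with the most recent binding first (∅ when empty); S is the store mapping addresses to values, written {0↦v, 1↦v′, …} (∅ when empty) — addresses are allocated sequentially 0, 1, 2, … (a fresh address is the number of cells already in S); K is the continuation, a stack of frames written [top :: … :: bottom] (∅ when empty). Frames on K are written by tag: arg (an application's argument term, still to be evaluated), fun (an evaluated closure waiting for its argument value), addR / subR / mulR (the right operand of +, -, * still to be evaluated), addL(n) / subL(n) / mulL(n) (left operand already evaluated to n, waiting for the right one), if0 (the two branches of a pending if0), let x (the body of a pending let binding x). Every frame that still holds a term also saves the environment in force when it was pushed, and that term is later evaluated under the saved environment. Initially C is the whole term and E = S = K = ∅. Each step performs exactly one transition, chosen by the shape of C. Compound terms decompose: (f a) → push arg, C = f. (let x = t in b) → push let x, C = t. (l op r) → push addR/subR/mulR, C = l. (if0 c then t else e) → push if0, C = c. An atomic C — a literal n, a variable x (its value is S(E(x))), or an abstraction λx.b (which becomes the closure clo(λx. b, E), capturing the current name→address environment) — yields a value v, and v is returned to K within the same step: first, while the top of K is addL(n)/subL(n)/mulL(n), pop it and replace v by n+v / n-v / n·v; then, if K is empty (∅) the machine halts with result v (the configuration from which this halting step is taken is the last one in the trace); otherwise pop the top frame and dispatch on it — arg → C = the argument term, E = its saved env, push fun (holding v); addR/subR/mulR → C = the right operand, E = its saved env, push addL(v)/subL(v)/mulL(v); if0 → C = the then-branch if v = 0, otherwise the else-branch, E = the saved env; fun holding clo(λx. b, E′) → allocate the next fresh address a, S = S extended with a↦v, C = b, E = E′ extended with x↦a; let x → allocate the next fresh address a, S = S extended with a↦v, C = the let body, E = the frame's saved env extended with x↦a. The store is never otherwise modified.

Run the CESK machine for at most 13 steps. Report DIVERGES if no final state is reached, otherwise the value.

[0] [C=((λq. ((λu. q) 2)) (if0 5 then -3 else -4)) | E=∅ | S=∅ | K=∅]
[1] [C=(λq. ((λu. q) 2)) | E=∅ | S=∅ | K=[arg]]
[2] [C=(if0 5 then -3 else -4) | E=∅ | S=∅ | K=[fun]]
[3] [C=5 | E=∅ | S=∅ | K=[if0 :: fun]]
[4] [C=-4 | E=∅ | S=∅ | K=[fun]]
[5] [C=((λu. q) 2) | E={q↦0} | S={0↦-4} | K=∅]
[6] [C=(λu. q) | E={q↦0} | S={0↦-4} | K=[arg]]
[7] [C=2 | E={q↦0} | S={0↦-4} | K=[fun]]
[8] [C=q | E={u↦1, q↦0} | S={0↦-4, 1↦2} | K=∅]
→ final value -4

Answer: -4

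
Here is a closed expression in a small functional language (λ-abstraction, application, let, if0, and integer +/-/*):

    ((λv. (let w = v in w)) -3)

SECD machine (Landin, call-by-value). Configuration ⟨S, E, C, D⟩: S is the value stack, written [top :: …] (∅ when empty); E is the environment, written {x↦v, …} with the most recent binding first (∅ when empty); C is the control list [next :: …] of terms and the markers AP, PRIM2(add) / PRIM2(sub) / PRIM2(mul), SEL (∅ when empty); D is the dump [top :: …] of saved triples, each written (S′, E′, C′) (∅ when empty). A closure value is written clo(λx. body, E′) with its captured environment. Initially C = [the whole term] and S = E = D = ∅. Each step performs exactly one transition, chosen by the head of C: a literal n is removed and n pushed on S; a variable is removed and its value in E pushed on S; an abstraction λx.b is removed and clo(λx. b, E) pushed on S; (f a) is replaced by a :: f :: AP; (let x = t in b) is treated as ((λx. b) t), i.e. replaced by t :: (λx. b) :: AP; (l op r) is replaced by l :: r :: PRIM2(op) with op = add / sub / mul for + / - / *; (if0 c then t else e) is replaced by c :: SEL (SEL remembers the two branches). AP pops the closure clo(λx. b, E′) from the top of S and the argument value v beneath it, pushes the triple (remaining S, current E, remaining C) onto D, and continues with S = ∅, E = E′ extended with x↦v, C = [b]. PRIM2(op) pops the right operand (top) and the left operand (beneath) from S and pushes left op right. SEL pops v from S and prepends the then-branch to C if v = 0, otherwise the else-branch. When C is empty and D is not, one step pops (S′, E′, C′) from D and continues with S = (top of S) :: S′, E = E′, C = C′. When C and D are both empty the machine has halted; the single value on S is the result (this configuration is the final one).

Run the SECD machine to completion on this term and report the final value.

Answer: -3

Machine steps:
t=0: <S=∅, E=∅, C=[((λv. (let w = v in w)) -3)], D=∅>
t=1: <S=∅, E=∅, C=[-3 :: (λv. (let w = v in w)) :: AP], D=∅>
t=2: <S=[-3], E=∅, C=[(λv. (let w = v in w)) :: AP], D=∅>
t=3: <S=[clo(λv. (let w = v in w), ∅) :: -3], E=∅, C=[AP], D=∅>
t=4: <S=∅, E={v↦-3}, C=[(let w = v in w)], D=[(∅, ∅, ∅)]>
t=5: <S=∅, E={v↦-3}, C=[v :: (λw. w) :: AP], D=[(∅, ∅, ∅)]>
t=6: <S=[-3], E={v↦-3}, C=[(λw. w) :: AP], D=[(∅, ∅, ∅)]>
t=7: <S=[clo(λw. w, {v↦-3}) :: -3], E={v↦-3}, C=[AP], D=[(∅, ∅, ∅)]>
t=8: <S=∅, E={w↦-3, v↦-3}, C=[w], D=[(∅, {v↦-3}, ∅) :: (∅, ∅, ∅)]>
t=9: <S=[-3], E={w↦-3, v↦-3}, C=∅, D=[(∅, {v↦-3}, ∅) :: (∅, ∅, ∅)]>
t=10: <S=[-3], E={v↦-3}, C=∅, D=[(∅, ∅, ∅)]>
t=11: <S=[-3], E=∅, C=∅, D=∅>
→ final value -3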